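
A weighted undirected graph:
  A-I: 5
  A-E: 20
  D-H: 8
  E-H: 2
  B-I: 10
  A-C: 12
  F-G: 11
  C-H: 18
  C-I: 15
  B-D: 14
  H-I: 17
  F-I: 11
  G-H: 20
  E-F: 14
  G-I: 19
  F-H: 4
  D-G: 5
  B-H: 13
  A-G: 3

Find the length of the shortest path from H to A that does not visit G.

Comparing a few candidate routes:
H -> E -> A: 2 + 20 = 22
H -> B -> I -> A: 13 + 10 + 5 = 28
H -> F -> I -> A: 4 + 11 + 5 = 20
H -> C -> A: 18 + 12 = 30
H -> I -> A: 17 + 5 = 22
H -> E -> F -> I -> A: 2 + 14 + 11 + 5 = 32
The minimum is 20.

20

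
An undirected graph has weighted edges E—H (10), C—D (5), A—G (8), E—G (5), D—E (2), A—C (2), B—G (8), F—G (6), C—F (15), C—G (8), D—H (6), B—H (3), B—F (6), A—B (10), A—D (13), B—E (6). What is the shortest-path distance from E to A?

Checking several routes:
E → D → A: 2 + 13 = 15
E → G → C → A: 5 + 8 + 2 = 15
E → G → A: 5 + 8 = 13
E → D → C → A: 2 + 5 + 2 = 9
Best route has total 9.

9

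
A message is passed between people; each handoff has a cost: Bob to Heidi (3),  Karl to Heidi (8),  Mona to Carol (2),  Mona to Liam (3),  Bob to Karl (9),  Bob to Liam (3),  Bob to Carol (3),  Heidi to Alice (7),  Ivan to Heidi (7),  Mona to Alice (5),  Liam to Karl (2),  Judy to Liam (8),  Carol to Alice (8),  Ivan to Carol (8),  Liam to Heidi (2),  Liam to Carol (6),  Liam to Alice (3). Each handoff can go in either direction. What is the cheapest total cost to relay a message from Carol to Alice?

7

A few of the Carol→Alice routes:
Carol-Alice: 8
Carol-Mona-Liam-Alice: 2 + 3 + 3 = 8
Carol-Mona-Alice: 2 + 5 = 7
Carol-Liam-Alice: 6 + 3 = 9
Best route has total 7.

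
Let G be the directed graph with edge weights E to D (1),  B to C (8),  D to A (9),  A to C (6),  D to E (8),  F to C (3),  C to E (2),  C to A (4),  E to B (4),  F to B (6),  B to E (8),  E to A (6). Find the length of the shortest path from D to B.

12

Routes from D to B:
D - A - C - E - B: 9 + 6 + 2 + 4 = 21
D - E - B: 8 + 4 = 12
Shortest: 12.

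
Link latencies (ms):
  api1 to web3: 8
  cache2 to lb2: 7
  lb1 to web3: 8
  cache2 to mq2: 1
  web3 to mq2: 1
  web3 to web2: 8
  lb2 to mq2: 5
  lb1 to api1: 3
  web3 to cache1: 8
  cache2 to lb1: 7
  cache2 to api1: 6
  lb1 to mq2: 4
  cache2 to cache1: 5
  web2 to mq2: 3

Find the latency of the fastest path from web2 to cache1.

A few of the web2→cache1 routes:
web2 - web3 - mq2 - cache2 - cache1: 8 + 1 + 1 + 5 = 15
web2 - web3 - cache1: 8 + 8 = 16
web2 - mq2 - cache2 - cache1: 3 + 1 + 5 = 9
web2 - mq2 - web3 - cache1: 3 + 1 + 8 = 12
Shortest: 9 ms.

9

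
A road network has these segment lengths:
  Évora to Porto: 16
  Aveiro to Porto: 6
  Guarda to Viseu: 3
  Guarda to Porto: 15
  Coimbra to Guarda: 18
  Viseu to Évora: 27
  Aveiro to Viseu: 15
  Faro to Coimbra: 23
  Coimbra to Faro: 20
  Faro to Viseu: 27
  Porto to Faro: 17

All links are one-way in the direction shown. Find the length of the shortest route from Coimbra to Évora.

48

Routes from Coimbra to Évora:
Coimbra→Faro→Viseu→Évora: 20 + 27 + 27 = 74
Coimbra→Guarda→Porto→Faro→Viseu→Évora: 18 + 15 + 17 + 27 + 27 = 104
Coimbra→Guarda→Viseu→Évora: 18 + 3 + 27 = 48
Best route has total 48.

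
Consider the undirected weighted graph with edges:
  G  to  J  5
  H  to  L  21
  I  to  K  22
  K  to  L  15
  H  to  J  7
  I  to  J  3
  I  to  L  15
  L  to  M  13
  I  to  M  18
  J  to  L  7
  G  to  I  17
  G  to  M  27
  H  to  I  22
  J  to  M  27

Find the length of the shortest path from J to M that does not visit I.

Paths from J to M avoiding I:
J → G → M: 5 + 27 = 32
J → H → L → M: 7 + 21 + 13 = 41
J → L → M: 7 + 13 = 20
J → M: 27
Shortest: 20.

20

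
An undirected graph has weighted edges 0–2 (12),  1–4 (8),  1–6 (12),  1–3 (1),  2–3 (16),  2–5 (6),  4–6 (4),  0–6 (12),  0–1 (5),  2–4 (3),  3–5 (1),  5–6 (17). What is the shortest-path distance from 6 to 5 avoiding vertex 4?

14

A few of the 6→5 routes:
6 - 0 - 1 - 3 - 5: 12 + 5 + 1 + 1 = 19
6 - 1 - 3 - 5: 12 + 1 + 1 = 14
6 - 0 - 2 - 5: 12 + 12 + 6 = 30
6 - 5: 17
Best route has total 14.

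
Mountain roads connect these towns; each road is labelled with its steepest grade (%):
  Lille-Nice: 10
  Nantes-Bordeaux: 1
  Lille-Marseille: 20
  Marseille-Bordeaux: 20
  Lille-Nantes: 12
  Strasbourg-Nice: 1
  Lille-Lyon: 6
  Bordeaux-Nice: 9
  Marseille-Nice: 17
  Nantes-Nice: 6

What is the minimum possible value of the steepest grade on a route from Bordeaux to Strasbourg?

6

Comparing a few candidate routes:
Bordeaux - Nice - Strasbourg: max(9, 1) = 9
Bordeaux - Nantes - Lille - Nice - Strasbourg: max(1, 12, 10, 1) = 12
Bordeaux - Nantes - Nice - Strasbourg: max(1, 6, 1) = 6
Bordeaux - Nantes - Lille - Marseille - Nice - Strasbourg: max(1, 12, 20, 17, 1) = 20
Smallest bottleneck: 6%.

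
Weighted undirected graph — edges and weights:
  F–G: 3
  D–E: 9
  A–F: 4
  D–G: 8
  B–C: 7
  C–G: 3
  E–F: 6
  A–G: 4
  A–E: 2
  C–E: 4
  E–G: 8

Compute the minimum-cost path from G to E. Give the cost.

Checking several routes:
G-A-E: 4 + 2 = 6
G-A-F-E: 4 + 4 + 6 = 14
G-E: 8
G-F-E: 3 + 6 = 9
G-C-E: 3 + 4 = 7
G-F-A-E: 3 + 4 + 2 = 9
Best route has total 6.

6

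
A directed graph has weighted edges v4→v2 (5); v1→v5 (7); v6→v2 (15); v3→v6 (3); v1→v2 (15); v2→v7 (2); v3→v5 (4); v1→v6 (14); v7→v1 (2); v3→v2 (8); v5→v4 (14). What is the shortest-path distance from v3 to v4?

Paths from v3 to v4:
v3 → v2 → v7 → v1 → v5 → v4: 8 + 2 + 2 + 7 + 14 = 33
v3 → v5 → v4: 4 + 14 = 18
v3 → v6 → v2 → v7 → v1 → v5 → v4: 3 + 15 + 2 + 2 + 7 + 14 = 43
The minimum is 18.

18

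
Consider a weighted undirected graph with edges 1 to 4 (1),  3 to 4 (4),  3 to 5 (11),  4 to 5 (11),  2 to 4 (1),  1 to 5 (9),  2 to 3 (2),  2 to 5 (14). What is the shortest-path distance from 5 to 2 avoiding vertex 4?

Paths from 5 to 2 avoiding 4:
5→2: 14
5→3→2: 11 + 2 = 13
Shortest: 13.

13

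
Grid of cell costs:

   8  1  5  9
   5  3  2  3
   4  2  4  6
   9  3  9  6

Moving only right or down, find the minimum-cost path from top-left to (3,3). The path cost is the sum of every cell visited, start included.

29

Path [0,0] -> [0,1] -> [1,1] -> [1,2] -> [1,3] -> [2,3] -> [3,3]: 8 + 1 + 3 + 2 + 3 + 6 + 6 = 29.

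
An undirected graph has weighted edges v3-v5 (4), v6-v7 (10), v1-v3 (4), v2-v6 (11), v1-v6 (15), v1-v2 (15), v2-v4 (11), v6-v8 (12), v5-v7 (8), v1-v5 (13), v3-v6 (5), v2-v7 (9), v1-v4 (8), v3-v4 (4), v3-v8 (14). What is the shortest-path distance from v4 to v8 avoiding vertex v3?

A few of the v4→v8 routes:
v4→v2→v6→v8: 11 + 11 + 12 = 34
v4→v1→v6→v8: 8 + 15 + 12 = 35
v4→v2→v7→v6→v8: 11 + 9 + 10 + 12 = 42
v4→v2→v1→v6→v8: 11 + 15 + 15 + 12 = 53
v4→v1→v2→v6→v8: 8 + 15 + 11 + 12 = 46
v4→v1→v5→v7→v6→v8: 8 + 13 + 8 + 10 + 12 = 51
Shortest: 34.

34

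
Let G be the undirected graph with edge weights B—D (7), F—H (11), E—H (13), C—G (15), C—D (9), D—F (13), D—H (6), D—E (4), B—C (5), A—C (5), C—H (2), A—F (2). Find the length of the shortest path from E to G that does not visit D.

Paths from E to G avoiding D:
E -> H -> C -> G: 13 + 2 + 15 = 30
E -> H -> F -> A -> C -> G: 13 + 11 + 2 + 5 + 15 = 46
The minimum is 30.

30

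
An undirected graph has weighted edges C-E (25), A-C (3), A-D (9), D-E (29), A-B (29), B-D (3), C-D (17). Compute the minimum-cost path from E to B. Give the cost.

32

Checking several routes:
E → C → A → D → B: 25 + 3 + 9 + 3 = 40
E → C → D → B: 25 + 17 + 3 = 45
E → D → B: 29 + 3 = 32
The minimum is 32.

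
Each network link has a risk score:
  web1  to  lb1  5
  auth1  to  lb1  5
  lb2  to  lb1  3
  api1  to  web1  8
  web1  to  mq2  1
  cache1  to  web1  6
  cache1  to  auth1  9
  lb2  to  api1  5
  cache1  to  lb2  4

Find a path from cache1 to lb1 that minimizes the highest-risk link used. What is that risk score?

Routes from cache1 to lb1:
cache1 -> web1 -> api1 -> lb2 -> lb1: max(6, 8, 5, 3) = 8
cache1 -> web1 -> lb1: max(6, 5) = 6
cache1 -> lb2 -> api1 -> web1 -> lb1: max(4, 5, 8, 5) = 8
cache1 -> lb2 -> lb1: max(4, 3) = 4
cache1 -> auth1 -> lb1: max(9, 5) = 9
Smallest bottleneck: 4.

4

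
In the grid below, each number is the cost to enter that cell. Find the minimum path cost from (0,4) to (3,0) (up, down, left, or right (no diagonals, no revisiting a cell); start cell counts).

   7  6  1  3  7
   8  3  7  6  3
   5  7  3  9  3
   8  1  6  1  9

36

Cheapest: r0c4→r0c3→r0c2→r0c1→r1c1→r2c1→r3c1→r3c0
  7 + 3 + 1 + 6 + 3 + 7 + 1 + 8 = 36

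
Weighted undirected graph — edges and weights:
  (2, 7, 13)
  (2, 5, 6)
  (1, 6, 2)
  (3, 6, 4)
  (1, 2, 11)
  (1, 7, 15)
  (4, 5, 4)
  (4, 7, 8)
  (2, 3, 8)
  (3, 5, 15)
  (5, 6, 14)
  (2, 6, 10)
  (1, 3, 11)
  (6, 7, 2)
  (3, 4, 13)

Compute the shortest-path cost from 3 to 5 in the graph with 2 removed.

A few of the 3→5 routes:
3→6→5: 4 + 14 = 18
3→4→5: 13 + 4 = 17
3→6→7→4→5: 4 + 2 + 8 + 4 = 18
3→5: 15
The minimum is 15.

15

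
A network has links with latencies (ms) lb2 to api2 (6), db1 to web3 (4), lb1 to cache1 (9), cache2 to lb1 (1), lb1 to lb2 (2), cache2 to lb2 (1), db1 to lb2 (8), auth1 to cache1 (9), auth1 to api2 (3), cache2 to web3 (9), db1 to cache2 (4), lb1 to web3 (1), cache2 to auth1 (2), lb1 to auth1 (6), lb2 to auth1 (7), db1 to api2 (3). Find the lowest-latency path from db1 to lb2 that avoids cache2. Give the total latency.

Comparing a few candidate routes:
db1 -> api2 -> lb2: 3 + 6 = 9
db1 -> web3 -> lb1 -> lb2: 4 + 1 + 2 = 7
db1 -> lb2: 8
Best route has total 7 ms.

7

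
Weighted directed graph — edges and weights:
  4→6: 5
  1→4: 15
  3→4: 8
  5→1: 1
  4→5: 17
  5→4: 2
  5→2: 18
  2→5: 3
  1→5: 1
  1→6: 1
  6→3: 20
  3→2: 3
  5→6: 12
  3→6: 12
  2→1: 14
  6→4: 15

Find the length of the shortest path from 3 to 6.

8

Comparing a few candidate routes:
3-4-6: 8 + 5 = 13
3-2-5-1-6: 3 + 3 + 1 + 1 = 8
3-2-5-4-6: 3 + 3 + 2 + 5 = 13
3-6: 12
The minimum is 8.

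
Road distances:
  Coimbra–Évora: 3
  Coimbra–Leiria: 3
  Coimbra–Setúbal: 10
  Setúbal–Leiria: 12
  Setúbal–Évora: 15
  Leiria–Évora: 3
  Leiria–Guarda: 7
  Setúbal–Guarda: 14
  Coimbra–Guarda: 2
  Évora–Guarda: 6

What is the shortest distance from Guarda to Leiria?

Checking several routes:
Guarda → Coimbra → Leiria: 2 + 3 = 5
Guarda → Évora → Leiria: 6 + 3 = 9
Guarda → Leiria: 7
Guarda → Coimbra → Évora → Leiria: 2 + 3 + 3 = 8
Guarda → Évora → Coimbra → Leiria: 6 + 3 + 3 = 12
Best route has total 5.

5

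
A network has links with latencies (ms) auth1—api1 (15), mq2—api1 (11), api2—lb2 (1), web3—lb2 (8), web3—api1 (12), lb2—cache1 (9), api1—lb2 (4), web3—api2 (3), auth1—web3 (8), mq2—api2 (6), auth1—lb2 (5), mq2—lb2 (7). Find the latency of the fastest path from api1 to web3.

Checking several routes:
api1→lb2→api2→web3: 4 + 1 + 3 = 8
api1→lb2→web3: 4 + 8 = 12
api1→lb2→mq2→api2→web3: 4 + 7 + 6 + 3 = 20
api1→web3: 12
api1→lb2→auth1→web3: 4 + 5 + 8 = 17
Shortest: 8 ms.

8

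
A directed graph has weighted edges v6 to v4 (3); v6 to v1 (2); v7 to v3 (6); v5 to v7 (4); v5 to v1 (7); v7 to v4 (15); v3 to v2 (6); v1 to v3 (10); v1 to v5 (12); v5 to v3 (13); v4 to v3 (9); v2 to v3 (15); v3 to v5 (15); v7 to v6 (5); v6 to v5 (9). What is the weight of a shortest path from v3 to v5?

Paths from v3 to v5:
v3 → v5: 15
The minimum is 15.

15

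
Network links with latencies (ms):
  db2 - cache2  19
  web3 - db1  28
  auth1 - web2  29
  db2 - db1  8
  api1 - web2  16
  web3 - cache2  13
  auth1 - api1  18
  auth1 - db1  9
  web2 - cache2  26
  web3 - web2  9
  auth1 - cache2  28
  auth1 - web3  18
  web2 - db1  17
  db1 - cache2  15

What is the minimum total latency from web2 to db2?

25

A few of the web2→db2 routes:
web2→web3→auth1→db1→db2: 9 + 18 + 9 + 8 = 44
web2→db1→db2: 17 + 8 = 25
web2→web3→cache2→db2: 9 + 13 + 19 = 41
The minimum is 25 ms.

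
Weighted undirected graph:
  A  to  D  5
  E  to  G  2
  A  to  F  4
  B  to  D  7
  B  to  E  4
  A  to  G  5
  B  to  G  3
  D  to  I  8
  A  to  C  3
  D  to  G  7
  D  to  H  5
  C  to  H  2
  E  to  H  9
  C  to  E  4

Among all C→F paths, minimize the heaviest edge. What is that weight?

Some routes from C to F:
C→H→D→G→A→F: max(2, 5, 7, 5, 4) = 7
C→E→B→G→A→F: max(4, 4, 3, 5, 4) = 5
C→H→D→B→G→A→F: max(2, 5, 7, 3, 5, 4) = 7
C→E→G→A→F: max(4, 2, 5, 4) = 5
C→H→D→A→F: max(2, 5, 5, 4) = 5
C→A→F: max(3, 4) = 4
Smallest bottleneck: 4.

4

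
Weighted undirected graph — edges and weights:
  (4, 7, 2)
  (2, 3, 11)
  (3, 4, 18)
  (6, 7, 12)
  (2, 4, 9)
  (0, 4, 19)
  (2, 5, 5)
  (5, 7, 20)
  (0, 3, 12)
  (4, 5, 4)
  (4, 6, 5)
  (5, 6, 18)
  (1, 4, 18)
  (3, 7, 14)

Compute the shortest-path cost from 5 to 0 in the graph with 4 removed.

28

Paths from 5 to 0 avoiding 4:
5 -> 7 -> 3 -> 0: 20 + 14 + 12 = 46
5 -> 2 -> 3 -> 0: 5 + 11 + 12 = 28
5 -> 6 -> 7 -> 3 -> 0: 18 + 12 + 14 + 12 = 56
Best route has total 28.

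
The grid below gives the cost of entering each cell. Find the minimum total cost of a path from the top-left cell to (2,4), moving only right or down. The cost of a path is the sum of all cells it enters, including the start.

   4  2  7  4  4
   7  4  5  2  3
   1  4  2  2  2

20

One optimal route is r0c0 r0c1 r1c1 r2c1 r2c2 r2c3 r2c4.
Its cost is 4 + 2 + 4 + 4 + 2 + 2 + 2 = 20.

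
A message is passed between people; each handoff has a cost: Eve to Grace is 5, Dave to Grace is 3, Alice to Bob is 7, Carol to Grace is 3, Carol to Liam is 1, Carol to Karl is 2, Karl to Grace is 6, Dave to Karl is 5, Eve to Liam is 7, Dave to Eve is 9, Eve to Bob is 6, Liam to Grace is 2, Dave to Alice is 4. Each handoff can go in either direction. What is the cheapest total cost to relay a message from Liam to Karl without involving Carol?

Checking several routes:
Liam → Grace → Dave → Karl: 2 + 3 + 5 = 10
Liam → Eve → Grace → Karl: 7 + 5 + 6 = 18
Liam → Grace → Karl: 2 + 6 = 8
The minimum is 8.

8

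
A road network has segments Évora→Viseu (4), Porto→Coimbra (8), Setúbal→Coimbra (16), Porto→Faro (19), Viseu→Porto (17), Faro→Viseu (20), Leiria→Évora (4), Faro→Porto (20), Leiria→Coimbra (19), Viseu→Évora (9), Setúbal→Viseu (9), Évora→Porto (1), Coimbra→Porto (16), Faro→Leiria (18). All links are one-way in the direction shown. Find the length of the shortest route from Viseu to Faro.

Routes from Viseu to Faro:
Viseu - Porto - Faro: 17 + 19 = 36
Viseu - Évora - Porto - Faro: 9 + 1 + 19 = 29
Best route has total 29.

29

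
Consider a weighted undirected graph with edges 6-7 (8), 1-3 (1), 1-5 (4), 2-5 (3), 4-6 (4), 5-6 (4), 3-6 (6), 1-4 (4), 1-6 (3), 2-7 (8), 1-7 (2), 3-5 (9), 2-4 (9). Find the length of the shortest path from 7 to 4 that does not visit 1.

12

Some routes from 7 to 4 avoiding 1:
7-2-4: 8 + 9 = 17
7-2-5-6-4: 8 + 3 + 4 + 4 = 19
7-6-4: 8 + 4 = 12
The minimum is 12.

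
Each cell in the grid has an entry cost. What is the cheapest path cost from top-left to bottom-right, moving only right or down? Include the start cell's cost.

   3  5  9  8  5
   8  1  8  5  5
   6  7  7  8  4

Cheapest: (0,0)→(0,1)→(1,1)→(1,2)→(1,3)→(1,4)→(2,4)
  3 + 5 + 1 + 8 + 5 + 5 + 4 = 31
(Top row then right column would cost 39.)

31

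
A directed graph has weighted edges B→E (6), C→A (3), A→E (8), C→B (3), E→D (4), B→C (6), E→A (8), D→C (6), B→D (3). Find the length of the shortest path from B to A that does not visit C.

14

Candidate routes:
B - E - A: 6 + 8 = 14
Shortest: 14.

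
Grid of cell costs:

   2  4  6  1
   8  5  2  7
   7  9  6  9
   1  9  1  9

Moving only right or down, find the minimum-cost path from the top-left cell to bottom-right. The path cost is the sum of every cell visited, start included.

29

Take r0c0→r0c1→r1c1→r1c2→r2c2→r3c2→r3c3 for a total of 2 + 4 + 5 + 2 + 6 + 1 + 9 = 29.
For comparison, the top-then-right route costs 38.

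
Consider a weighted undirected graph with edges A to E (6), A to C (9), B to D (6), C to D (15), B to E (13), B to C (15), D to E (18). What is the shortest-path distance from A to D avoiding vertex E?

24

Routes from A to D avoiding E:
A -> C -> D: 9 + 15 = 24
A -> C -> B -> D: 9 + 15 + 6 = 30
Best route has total 24.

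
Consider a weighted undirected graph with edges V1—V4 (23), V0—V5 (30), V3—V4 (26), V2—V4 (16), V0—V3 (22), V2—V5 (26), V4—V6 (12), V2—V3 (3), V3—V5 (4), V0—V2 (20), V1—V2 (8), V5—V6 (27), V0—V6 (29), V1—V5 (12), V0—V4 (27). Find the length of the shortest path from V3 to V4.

19

Some routes from V3 to V4:
V3→V2→V4: 3 + 16 = 19
V3→V5→V1→V2→V4: 4 + 12 + 8 + 16 = 40
V3→V4: 26
V3→V5→V1→V4: 4 + 12 + 23 = 39
V3→V5→V6→V4: 4 + 27 + 12 = 43
V3→V2→V1→V4: 3 + 8 + 23 = 34
The minimum is 19.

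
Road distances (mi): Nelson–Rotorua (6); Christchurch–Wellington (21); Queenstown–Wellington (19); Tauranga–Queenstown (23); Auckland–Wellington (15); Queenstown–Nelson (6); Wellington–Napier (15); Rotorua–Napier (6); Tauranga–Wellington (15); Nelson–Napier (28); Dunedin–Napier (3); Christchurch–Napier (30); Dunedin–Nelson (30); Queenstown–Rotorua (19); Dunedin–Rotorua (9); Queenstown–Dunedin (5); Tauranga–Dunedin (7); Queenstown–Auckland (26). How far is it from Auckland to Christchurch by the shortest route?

A few of the Auckland→Christchurch routes:
Auckland - Wellington - Christchurch: 15 + 21 = 36
Auckland - Wellington - Napier - Christchurch: 15 + 15 + 30 = 60
Auckland - Queenstown - Wellington - Christchurch: 26 + 19 + 21 = 66
Auckland - Queenstown - Dunedin - Napier - Wellington - Christchurch: 26 + 5 + 3 + 15 + 21 = 70
Auckland - Queenstown - Dunedin - Napier - Christchurch: 26 + 5 + 3 + 30 = 64
Auckland - Wellington - Tauranga - Dunedin - Napier - Christchurch: 15 + 15 + 7 + 3 + 30 = 70
Best route has total 36 mi.

36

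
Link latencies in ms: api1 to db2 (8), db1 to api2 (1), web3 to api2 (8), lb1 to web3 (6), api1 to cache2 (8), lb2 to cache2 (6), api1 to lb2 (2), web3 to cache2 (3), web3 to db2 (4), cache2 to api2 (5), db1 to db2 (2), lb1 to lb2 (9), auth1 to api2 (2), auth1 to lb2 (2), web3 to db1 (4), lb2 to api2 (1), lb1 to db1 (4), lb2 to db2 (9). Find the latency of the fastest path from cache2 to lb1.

9

Comparing a few candidate routes:
cache2 -> api2 -> lb2 -> lb1: 5 + 1 + 9 = 15
cache2 -> api2 -> db1 -> lb1: 5 + 1 + 4 = 10
cache2 -> lb2 -> api2 -> db1 -> lb1: 6 + 1 + 1 + 4 = 12
cache2 -> web3 -> lb1: 3 + 6 = 9
cache2 -> web3 -> db1 -> lb1: 3 + 4 + 4 = 11
cache2 -> web3 -> db2 -> db1 -> lb1: 3 + 4 + 2 + 4 = 13
The minimum is 9 ms.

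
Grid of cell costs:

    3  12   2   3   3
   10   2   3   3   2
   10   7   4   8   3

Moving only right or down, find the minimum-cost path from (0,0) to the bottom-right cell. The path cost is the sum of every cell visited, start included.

One optimal route is r0c0 r1c0 r1c1 r1c2 r1c3 r1c4 r2c4.
Its cost is 3 + 10 + 2 + 3 + 3 + 2 + 3 = 26.
For comparison, the top-then-right route costs 28.

26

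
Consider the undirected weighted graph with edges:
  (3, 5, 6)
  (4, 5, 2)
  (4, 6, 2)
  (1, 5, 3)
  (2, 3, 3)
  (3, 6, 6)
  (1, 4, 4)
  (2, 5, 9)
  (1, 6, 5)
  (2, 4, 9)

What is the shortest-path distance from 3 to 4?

8

Comparing a few candidate routes:
3 - 6 - 4: 6 + 2 = 8
3 - 2 - 4: 3 + 9 = 12
3 - 5 - 1 - 4: 6 + 3 + 4 = 13
3 - 5 - 4: 6 + 2 = 8
Shortest: 8.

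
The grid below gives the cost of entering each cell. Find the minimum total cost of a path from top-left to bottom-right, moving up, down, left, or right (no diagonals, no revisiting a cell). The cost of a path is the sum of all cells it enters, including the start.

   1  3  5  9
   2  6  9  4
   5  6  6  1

One optimal route is (0,0) -> (1,0) -> (2,0) -> (2,1) -> (2,2) -> (2,3).
Its cost is 1 + 2 + 5 + 6 + 6 + 1 = 21.

21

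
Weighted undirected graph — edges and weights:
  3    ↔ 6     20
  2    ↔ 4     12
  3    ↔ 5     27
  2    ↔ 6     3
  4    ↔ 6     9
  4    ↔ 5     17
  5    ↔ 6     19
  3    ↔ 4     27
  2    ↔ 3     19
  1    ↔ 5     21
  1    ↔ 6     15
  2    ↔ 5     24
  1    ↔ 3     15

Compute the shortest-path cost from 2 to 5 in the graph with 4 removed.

Checking several routes:
2-5: 24
2-6-5: 3 + 19 = 22
2-6-3-5: 3 + 20 + 27 = 50
2-3-5: 19 + 27 = 46
2-6-1-5: 3 + 15 + 21 = 39
The minimum is 22.

22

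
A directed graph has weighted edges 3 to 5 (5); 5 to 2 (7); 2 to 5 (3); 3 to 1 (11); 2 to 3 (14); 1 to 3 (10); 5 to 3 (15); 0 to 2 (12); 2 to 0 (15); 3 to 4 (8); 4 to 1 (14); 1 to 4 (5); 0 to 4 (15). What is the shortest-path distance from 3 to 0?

Paths from 3 to 0:
3 → 5 → 2 → 0: 5 + 7 + 15 = 27
Best route has total 27.

27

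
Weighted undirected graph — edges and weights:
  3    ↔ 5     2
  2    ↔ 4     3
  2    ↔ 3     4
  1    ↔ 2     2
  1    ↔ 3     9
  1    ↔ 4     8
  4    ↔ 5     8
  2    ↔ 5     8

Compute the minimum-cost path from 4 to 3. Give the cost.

A few of the 4→3 routes:
4→1→2→3: 8 + 2 + 4 = 14
4→2→3: 3 + 4 = 7
4→5→3: 8 + 2 = 10
4→2→1→3: 3 + 2 + 9 = 14
4→2→5→3: 3 + 8 + 2 = 13
The minimum is 7.

7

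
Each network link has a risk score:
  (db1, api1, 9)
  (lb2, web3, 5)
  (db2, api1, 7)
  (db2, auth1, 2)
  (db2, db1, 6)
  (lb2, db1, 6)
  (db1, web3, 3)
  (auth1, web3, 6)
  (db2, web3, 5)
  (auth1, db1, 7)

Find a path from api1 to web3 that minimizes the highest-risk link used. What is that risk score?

7

Some routes from api1 to web3:
api1 → db2 → auth1 → db1 → web3: max(7, 2, 7, 3) = 7
api1 → db2 → auth1 → web3: max(7, 2, 6) = 7
api1 → db2 → auth1 → db1 → lb2 → web3: max(7, 2, 7, 6, 5) = 7
Best route has worst link 7.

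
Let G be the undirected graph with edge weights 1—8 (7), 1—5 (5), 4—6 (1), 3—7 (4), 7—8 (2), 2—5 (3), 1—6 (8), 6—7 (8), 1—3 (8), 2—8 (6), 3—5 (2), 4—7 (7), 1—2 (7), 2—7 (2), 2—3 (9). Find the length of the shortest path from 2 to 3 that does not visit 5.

6

A few of the 2→3 routes:
2→1→3: 7 + 8 = 15
2→7→8→1→3: 2 + 2 + 7 + 8 = 19
2→8→7→3: 6 + 2 + 4 = 12
2→3: 9
2→7→3: 2 + 4 = 6
Shortest: 6.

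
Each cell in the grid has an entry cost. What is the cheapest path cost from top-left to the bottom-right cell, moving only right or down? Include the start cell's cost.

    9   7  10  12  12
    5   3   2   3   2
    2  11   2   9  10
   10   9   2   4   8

35

One optimal route is (0,0) -> (1,0) -> (1,1) -> (1,2) -> (2,2) -> (3,2) -> (3,3) -> (3,4).
Its cost is 9 + 5 + 3 + 2 + 2 + 2 + 4 + 8 = 35.
(Top row then right column would cost 70.)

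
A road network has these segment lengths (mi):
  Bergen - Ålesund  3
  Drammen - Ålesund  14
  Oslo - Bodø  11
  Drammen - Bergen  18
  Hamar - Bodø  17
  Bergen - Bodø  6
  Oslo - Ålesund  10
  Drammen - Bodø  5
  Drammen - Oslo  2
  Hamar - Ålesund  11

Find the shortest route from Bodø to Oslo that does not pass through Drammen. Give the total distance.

11

Candidate routes:
Bodø→Oslo: 11
Bodø→Hamar→Ålesund→Oslo: 17 + 11 + 10 = 38
Bodø→Bergen→Ålesund→Oslo: 6 + 3 + 10 = 19
The minimum is 11 mi.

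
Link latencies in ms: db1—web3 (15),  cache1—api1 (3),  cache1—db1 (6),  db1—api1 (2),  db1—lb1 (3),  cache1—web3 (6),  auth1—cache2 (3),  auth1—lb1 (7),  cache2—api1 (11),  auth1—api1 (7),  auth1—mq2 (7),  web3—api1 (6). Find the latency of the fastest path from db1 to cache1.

Checking several routes:
db1 - api1 - web3 - cache1: 2 + 6 + 6 = 14
db1 - api1 - cache1: 2 + 3 = 5
db1 - cache1: 6
db1 - lb1 - auth1 - api1 - cache1: 3 + 7 + 7 + 3 = 20
Best route has total 5 ms.

5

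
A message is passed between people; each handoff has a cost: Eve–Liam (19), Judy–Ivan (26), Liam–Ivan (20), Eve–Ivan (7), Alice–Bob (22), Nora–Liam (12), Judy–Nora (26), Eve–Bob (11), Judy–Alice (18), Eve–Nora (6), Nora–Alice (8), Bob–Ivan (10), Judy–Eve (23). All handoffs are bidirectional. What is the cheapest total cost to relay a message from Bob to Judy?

34

A few of the Bob→Judy routes:
Bob - Eve - Nora - Judy: 11 + 6 + 26 = 43
Bob - Ivan - Judy: 10 + 26 = 36
Bob - Ivan - Eve - Judy: 10 + 7 + 23 = 40
Bob - Eve - Judy: 11 + 23 = 34
Bob - Eve - Nora - Alice - Judy: 11 + 6 + 8 + 18 = 43
Bob - Alice - Judy: 22 + 18 = 40
The minimum is 34.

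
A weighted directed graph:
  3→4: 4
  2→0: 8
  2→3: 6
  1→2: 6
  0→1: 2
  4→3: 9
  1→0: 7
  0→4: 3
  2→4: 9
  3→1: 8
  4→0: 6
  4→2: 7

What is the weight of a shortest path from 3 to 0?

Routes from 3 to 0:
3→1→2→0: 8 + 6 + 8 = 22
3→1→0: 8 + 7 = 15
3→1→2→4→0: 8 + 6 + 9 + 6 = 29
3→4→2→0: 4 + 7 + 8 = 19
3→4→0: 4 + 6 = 10
Shortest: 10.

10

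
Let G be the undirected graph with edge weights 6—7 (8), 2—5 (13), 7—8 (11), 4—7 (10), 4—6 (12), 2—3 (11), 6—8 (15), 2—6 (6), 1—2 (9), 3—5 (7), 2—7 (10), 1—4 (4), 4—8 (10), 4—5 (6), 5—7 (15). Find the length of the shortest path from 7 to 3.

21

Comparing a few candidate routes:
7 -> 5 -> 3: 15 + 7 = 22
7 -> 4 -> 5 -> 3: 10 + 6 + 7 = 23
7 -> 2 -> 3: 10 + 11 = 21
7 -> 6 -> 2 -> 3: 8 + 6 + 11 = 25
Shortest: 21.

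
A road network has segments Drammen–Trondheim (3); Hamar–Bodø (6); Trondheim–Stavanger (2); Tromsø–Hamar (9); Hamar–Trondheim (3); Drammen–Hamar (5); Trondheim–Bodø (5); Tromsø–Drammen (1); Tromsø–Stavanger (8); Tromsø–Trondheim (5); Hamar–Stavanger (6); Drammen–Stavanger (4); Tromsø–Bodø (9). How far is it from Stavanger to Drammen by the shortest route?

A few of the Stavanger→Drammen routes:
Stavanger → Tromsø → Drammen: 8 + 1 = 9
Stavanger → Drammen: 4
Stavanger → Trondheim → Hamar → Drammen: 2 + 3 + 5 = 10
Stavanger → Trondheim → Drammen: 2 + 3 = 5
Stavanger → Trondheim → Tromsø → Drammen: 2 + 5 + 1 = 8
The minimum is 4 km.

4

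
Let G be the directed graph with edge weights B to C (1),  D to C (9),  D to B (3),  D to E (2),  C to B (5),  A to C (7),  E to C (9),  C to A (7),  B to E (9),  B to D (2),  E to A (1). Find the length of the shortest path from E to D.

Paths from E to D:
E-A-C-B-D: 1 + 7 + 5 + 2 = 15
E-C-B-D: 9 + 5 + 2 = 16
The minimum is 15.

15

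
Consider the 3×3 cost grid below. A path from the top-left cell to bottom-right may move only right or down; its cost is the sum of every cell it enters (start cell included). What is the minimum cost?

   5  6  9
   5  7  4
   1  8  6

25

One optimal route is r0c0 → r1c0 → r2c0 → r2c1 → r2c2.
Its cost is 5 + 5 + 1 + 8 + 6 = 25.
(Top row then right column would cost 30.)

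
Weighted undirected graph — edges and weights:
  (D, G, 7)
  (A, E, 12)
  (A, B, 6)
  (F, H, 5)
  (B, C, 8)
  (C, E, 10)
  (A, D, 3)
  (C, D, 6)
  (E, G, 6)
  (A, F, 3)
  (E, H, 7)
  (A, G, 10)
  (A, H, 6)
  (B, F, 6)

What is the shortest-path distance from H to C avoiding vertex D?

A few of the H→C routes:
H-A-F-B-C: 6 + 3 + 6 + 8 = 23
H-F-B-C: 5 + 6 + 8 = 19
H-E-C: 7 + 10 = 17
H-A-B-C: 6 + 6 + 8 = 20
H-F-A-B-C: 5 + 3 + 6 + 8 = 22
The minimum is 17.

17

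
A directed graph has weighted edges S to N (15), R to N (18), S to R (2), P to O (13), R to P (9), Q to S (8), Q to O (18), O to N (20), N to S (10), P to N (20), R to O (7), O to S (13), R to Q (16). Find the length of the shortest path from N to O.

Candidate routes:
N-S-R-O: 10 + 2 + 7 = 19
N-S-R-Q-O: 10 + 2 + 16 + 18 = 46
N-S-R-P-O: 10 + 2 + 9 + 13 = 34
The minimum is 19.

19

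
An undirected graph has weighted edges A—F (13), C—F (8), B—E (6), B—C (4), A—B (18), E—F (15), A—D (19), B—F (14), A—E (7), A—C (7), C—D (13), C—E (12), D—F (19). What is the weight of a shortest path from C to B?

4

A few of the C→B routes:
C→E→B: 12 + 6 = 18
C→B: 4
C→A→E→B: 7 + 7 + 6 = 20
Best route has total 4.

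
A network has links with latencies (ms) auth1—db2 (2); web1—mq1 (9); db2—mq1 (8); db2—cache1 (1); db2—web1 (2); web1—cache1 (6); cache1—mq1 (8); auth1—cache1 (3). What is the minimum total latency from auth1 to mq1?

10

Checking several routes:
auth1 -> cache1 -> db2 -> mq1: 3 + 1 + 8 = 12
auth1 -> db2 -> mq1: 2 + 8 = 10
auth1 -> db2 -> cache1 -> mq1: 2 + 1 + 8 = 11
auth1 -> cache1 -> mq1: 3 + 8 = 11
Shortest: 10 ms.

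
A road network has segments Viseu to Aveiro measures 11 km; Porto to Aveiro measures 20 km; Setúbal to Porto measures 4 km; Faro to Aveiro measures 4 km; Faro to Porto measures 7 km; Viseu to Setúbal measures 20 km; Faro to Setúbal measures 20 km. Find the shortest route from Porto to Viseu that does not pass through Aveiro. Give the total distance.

24

Candidate routes:
Porto→Faro→Setúbal→Viseu: 7 + 20 + 20 = 47
Porto→Setúbal→Viseu: 4 + 20 = 24
Shortest: 24 km.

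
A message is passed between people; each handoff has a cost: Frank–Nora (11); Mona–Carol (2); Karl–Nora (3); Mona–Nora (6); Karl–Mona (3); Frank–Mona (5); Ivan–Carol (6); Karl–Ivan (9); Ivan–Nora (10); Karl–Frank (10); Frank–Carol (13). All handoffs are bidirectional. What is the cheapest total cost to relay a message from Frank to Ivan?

Comparing a few candidate routes:
Frank -> Carol -> Ivan: 13 + 6 = 19
Frank -> Karl -> Ivan: 10 + 9 = 19
Frank -> Mona -> Karl -> Ivan: 5 + 3 + 9 = 17
Frank -> Mona -> Karl -> Nora -> Ivan: 5 + 3 + 3 + 10 = 21
Frank -> Mona -> Carol -> Ivan: 5 + 2 + 6 = 13
The minimum is 13.

13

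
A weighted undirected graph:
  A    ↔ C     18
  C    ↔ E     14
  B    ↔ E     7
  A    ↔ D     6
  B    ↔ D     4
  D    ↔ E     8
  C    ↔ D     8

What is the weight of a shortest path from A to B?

10

A few of the A→B routes:
A → D → B: 6 + 4 = 10
A → D → C → E → B: 6 + 8 + 14 + 7 = 35
A → D → E → B: 6 + 8 + 7 = 21
A → C → D → B: 18 + 8 + 4 = 30
A → C → D → E → B: 18 + 8 + 8 + 7 = 41
A → C → E → B: 18 + 14 + 7 = 39
Best route has total 10.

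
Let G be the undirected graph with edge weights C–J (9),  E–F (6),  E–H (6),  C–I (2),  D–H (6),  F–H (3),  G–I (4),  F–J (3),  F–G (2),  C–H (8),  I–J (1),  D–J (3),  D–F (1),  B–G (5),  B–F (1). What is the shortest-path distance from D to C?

Some routes from D to C:
D→J→I→C: 3 + 1 + 2 = 6
D→F→J→I→C: 1 + 3 + 1 + 2 = 7
D→F→G→I→C: 1 + 2 + 4 + 2 = 9
The minimum is 6.

6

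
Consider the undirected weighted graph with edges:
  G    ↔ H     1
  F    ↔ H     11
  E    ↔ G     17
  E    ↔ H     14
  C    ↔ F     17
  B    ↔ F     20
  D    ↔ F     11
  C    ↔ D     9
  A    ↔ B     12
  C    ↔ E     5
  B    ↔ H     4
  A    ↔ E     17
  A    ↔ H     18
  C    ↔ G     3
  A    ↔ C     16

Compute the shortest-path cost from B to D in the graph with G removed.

26

Checking several routes:
B → H → F → D: 4 + 11 + 11 = 26
B → F → D: 20 + 11 = 31
B → A → C → D: 12 + 16 + 9 = 37
B → H → E → C → D: 4 + 14 + 5 + 9 = 32
Shortest: 26.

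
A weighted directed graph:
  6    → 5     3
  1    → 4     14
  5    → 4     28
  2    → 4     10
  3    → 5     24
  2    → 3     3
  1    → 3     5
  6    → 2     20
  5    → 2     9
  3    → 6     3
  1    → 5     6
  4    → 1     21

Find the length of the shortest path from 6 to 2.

Candidate routes:
6 -> 2: 20
6 -> 5 -> 2: 3 + 9 = 12
The minimum is 12.

12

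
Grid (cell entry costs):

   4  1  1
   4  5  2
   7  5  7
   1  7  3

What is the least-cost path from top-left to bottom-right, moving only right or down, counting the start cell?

18

Take r0c0 → r0c1 → r0c2 → r1c2 → r2c2 → r3c2 for a total of 4 + 1 + 1 + 2 + 7 + 3 = 18.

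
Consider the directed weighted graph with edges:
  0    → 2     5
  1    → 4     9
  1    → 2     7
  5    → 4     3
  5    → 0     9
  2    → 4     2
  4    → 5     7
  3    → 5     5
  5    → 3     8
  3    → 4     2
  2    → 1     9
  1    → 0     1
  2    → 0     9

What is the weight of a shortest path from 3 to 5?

Routes from 3 to 5:
3 -> 5: 5
3 -> 4 -> 5: 2 + 7 = 9
Best route has total 5.

5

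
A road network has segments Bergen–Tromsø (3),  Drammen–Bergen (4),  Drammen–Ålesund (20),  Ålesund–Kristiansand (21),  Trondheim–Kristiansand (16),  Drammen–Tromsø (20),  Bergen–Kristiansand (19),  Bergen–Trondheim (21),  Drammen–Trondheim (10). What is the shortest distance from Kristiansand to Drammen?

Comparing a few candidate routes:
Kristiansand -> Ålesund -> Drammen: 21 + 20 = 41
Kristiansand -> Bergen -> Tromsø -> Drammen: 19 + 3 + 20 = 42
Kristiansand -> Trondheim -> Bergen -> Drammen: 16 + 21 + 4 = 41
Kristiansand -> Trondheim -> Drammen: 16 + 10 = 26
Kristiansand -> Bergen -> Drammen: 19 + 4 = 23
The minimum is 23 km.

23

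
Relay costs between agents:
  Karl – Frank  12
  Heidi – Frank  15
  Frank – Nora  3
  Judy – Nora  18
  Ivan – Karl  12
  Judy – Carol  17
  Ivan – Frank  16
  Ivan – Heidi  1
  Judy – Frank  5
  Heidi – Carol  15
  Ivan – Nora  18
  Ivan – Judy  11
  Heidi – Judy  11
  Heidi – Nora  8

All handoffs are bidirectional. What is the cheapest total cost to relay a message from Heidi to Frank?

11

A few of the Heidi→Frank routes:
Heidi-Nora-Frank: 8 + 3 = 11
Heidi-Frank: 15
Heidi-Judy-Frank: 11 + 5 = 16
Best route has total 11.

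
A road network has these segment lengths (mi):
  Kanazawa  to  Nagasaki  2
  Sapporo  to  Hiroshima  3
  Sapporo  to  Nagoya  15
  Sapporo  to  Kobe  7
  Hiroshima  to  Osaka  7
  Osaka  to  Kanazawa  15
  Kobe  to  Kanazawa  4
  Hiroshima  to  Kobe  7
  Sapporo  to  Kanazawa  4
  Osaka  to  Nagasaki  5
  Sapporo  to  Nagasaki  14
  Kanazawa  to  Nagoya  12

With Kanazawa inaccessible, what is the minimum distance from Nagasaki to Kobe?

Comparing a few candidate routes:
Nagasaki→Osaka→Hiroshima→Kobe: 5 + 7 + 7 = 19
Nagasaki→Osaka→Hiroshima→Sapporo→Kobe: 5 + 7 + 3 + 7 = 22
Nagasaki→Sapporo→Kobe: 14 + 7 = 21
Shortest: 19 mi.

19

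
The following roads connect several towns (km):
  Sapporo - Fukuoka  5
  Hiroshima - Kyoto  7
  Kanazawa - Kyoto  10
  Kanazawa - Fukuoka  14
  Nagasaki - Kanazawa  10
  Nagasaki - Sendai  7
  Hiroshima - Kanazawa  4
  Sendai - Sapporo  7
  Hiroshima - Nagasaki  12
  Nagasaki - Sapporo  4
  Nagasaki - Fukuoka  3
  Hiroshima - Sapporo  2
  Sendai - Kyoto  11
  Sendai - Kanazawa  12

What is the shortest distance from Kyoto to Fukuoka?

14

Checking several routes:
Kyoto→Kanazawa→Hiroshima→Sapporo→Fukuoka: 10 + 4 + 2 + 5 = 21
Kyoto→Sendai→Nagasaki→Fukuoka: 11 + 7 + 3 = 21
Kyoto→Hiroshima→Sapporo→Nagasaki→Fukuoka: 7 + 2 + 4 + 3 = 16
Kyoto→Hiroshima→Sapporo→Fukuoka: 7 + 2 + 5 = 14
The minimum is 14 km.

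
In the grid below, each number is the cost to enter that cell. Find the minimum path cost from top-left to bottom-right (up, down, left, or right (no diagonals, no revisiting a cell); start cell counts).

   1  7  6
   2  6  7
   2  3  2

Cheapest: (0,0)→(1,0)→(2,0)→(2,1)→(2,2)
  1 + 2 + 2 + 3 + 2 = 10

10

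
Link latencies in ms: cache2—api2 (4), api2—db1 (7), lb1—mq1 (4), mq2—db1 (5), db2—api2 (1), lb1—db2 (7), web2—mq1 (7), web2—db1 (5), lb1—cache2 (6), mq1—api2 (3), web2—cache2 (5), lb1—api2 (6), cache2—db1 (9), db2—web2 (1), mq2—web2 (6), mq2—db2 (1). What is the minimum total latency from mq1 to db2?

A few of the mq1→db2 routes:
mq1-web2-db2: 7 + 1 = 8
mq1-lb1-api2-db2: 4 + 6 + 1 = 11
mq1-web2-mq2-db2: 7 + 6 + 1 = 14
mq1-lb1-db2: 4 + 7 = 11
mq1-api2-db2: 3 + 1 = 4
mq1-api2-cache2-web2-db2: 3 + 4 + 5 + 1 = 13
The minimum is 4 ms.

4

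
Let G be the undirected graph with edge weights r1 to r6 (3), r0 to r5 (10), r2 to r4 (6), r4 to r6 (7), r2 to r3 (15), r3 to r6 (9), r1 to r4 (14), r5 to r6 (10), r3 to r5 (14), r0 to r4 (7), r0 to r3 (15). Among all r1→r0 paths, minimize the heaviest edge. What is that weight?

7

Some routes from r1 to r0:
r1-r4-r6-r5-r0: max(14, 7, 10, 10) = 14
r1-r4-r0: max(14, 7) = 14
r1-r4-r6-r3-r5-r0: max(14, 7, 9, 14, 10) = 14
r1-r6-r4-r0: max(3, 7, 7) = 7
r1-r6-r5-r0: max(3, 10, 10) = 10
r1-r6-r3-r5-r0: max(3, 9, 14, 10) = 14
The minimum achievable maximum is 7.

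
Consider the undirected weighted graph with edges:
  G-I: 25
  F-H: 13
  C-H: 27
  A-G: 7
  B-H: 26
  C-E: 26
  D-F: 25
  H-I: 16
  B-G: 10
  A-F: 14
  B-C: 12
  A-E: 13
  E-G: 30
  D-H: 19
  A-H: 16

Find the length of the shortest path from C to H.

A few of the C→H routes:
C→H: 27
C→B→H: 12 + 26 = 38
C→B→G→A→H: 12 + 10 + 7 + 16 = 45
Shortest: 27.

27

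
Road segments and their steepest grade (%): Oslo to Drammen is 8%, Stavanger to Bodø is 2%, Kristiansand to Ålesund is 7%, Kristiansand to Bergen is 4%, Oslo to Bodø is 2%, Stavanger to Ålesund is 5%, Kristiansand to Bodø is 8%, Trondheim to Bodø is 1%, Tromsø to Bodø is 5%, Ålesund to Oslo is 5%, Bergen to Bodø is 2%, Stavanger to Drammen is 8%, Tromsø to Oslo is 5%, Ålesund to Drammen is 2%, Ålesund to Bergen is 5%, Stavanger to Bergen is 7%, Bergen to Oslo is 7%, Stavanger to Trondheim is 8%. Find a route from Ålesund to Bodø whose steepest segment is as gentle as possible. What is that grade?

Comparing a few candidate routes:
Ålesund - Stavanger - Bodø: max(5, 2) = 5
Ålesund - Bergen - Oslo - Tromsø - Bodø: max(5, 7, 5, 5) = 7
Ålesund - Oslo - Tromsø - Bodø: max(5, 5, 5) = 5
Ålesund - Oslo - Bodø: max(5, 2) = 5
Ålesund - Bergen - Oslo - Bodø: max(5, 7, 2) = 7
Ålesund - Bergen - Bodø: max(5, 2) = 5
Best route has worst link 5%.

5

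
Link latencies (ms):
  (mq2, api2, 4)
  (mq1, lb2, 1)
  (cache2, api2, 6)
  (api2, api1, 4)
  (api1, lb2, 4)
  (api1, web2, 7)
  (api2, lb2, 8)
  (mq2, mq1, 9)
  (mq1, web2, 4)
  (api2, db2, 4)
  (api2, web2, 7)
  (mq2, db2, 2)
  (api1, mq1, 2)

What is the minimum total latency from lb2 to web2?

Some routes from lb2 to web2:
lb2→api1→mq1→web2: 4 + 2 + 4 = 10
lb2→mq1→api1→api2→web2: 1 + 2 + 4 + 7 = 14
lb2→mq1→api1→web2: 1 + 2 + 7 = 10
lb2→mq1→web2: 1 + 4 = 5
lb2→api2→web2: 8 + 7 = 15
lb2→api1→web2: 4 + 7 = 11
Best route has total 5 ms.

5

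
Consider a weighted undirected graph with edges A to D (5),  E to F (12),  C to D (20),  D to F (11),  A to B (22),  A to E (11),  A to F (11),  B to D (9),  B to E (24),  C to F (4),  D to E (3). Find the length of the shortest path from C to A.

15

Comparing a few candidate routes:
C→D→A: 20 + 5 = 25
C→F→D→E→A: 4 + 11 + 3 + 11 = 29
C→F→D→A: 4 + 11 + 5 = 20
C→F→A: 4 + 11 = 15
C→F→E→D→A: 4 + 12 + 3 + 5 = 24
C→F→E→A: 4 + 12 + 11 = 27
Shortest: 15.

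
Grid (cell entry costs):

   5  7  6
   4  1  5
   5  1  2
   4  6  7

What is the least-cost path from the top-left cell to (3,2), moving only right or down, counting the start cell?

20

Take (0,0)→(1,0)→(1,1)→(2,1)→(2,2)→(3,2) for a total of 5 + 4 + 1 + 1 + 2 + 7 = 20.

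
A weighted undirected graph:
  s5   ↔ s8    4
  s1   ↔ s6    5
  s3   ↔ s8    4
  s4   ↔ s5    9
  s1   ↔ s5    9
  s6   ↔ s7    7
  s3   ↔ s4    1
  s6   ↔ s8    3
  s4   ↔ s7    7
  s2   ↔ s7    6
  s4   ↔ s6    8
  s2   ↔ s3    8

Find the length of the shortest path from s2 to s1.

18

Comparing a few candidate routes:
s2-s3-s8-s5-s1: 8 + 4 + 4 + 9 = 25
s2-s7-s6-s1: 6 + 7 + 5 = 18
s2-s7-s4-s6-s1: 6 + 7 + 8 + 5 = 26
s2-s3-s8-s6-s1: 8 + 4 + 3 + 5 = 20
s2-s3-s4-s6-s1: 8 + 1 + 8 + 5 = 22
Best route has total 18.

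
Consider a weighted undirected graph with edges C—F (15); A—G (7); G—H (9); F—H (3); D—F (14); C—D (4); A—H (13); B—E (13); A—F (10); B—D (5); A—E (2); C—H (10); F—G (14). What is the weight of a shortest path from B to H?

19

Comparing a few candidate routes:
B→D→F→H: 5 + 14 + 3 = 22
B→D→C→H: 5 + 4 + 10 = 19
B→D→C→F→H: 5 + 4 + 15 + 3 = 27
Shortest: 19.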